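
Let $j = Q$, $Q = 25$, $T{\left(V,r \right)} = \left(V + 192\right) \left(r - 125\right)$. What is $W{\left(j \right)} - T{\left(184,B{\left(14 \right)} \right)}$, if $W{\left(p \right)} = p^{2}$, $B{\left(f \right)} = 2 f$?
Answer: $37097$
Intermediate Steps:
$T{\left(V,r \right)} = \left(-125 + r\right) \left(192 + V\right)$ ($T{\left(V,r \right)} = \left(192 + V\right) \left(-125 + r\right) = \left(-125 + r\right) \left(192 + V\right)$)
$j = 25$
$W{\left(j \right)} - T{\left(184,B{\left(14 \right)} \right)} = 25^{2} - \left(-24000 - 23000 + 192 \cdot 2 \cdot 14 + 184 \cdot 2 \cdot 14\right) = 625 - \left(-24000 - 23000 + 192 \cdot 28 + 184 \cdot 28\right) = 625 - \left(-24000 - 23000 + 5376 + 5152\right) = 625 - -36472 = 625 + 36472 = 37097$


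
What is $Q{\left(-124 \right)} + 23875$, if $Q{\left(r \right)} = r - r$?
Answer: $23875$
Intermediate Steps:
$Q{\left(r \right)} = 0$
$Q{\left(-124 \right)} + 23875 = 0 + 23875 = 23875$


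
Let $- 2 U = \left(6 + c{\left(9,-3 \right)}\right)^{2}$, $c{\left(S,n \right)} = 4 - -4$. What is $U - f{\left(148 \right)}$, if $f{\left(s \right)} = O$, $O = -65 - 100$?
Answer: $67$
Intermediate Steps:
$c{\left(S,n \right)} = 8$ ($c{\left(S,n \right)} = 4 + 4 = 8$)
$O = -165$ ($O = -65 - 100 = -165$)
$U = -98$ ($U = - \frac{\left(6 + 8\right)^{2}}{2} = - \frac{14^{2}}{2} = \left(- \frac{1}{2}\right) 196 = -98$)
$f{\left(s \right)} = -165$
$U - f{\left(148 \right)} = -98 - -165 = -98 + 165 = 67$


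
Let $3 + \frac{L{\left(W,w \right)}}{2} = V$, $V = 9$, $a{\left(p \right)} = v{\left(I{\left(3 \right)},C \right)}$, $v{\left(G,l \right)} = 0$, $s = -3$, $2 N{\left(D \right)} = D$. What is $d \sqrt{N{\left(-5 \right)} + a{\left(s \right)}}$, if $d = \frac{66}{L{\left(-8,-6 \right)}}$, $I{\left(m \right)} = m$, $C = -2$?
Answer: $\frac{11 i \sqrt{10}}{4} \approx 8.6963 i$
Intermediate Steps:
$N{\left(D \right)} = \frac{D}{2}$
$a{\left(p \right)} = 0$
$L{\left(W,w \right)} = 12$ ($L{\left(W,w \right)} = -6 + 2 \cdot 9 = -6 + 18 = 12$)
$d = \frac{11}{2}$ ($d = \frac{66}{12} = 66 \cdot \frac{1}{12} = \frac{11}{2} \approx 5.5$)
$d \sqrt{N{\left(-5 \right)} + a{\left(s \right)}} = \frac{11 \sqrt{\frac{1}{2} \left(-5\right) + 0}}{2} = \frac{11 \sqrt{- \frac{5}{2} + 0}}{2} = \frac{11 \sqrt{- \frac{5}{2}}}{2} = \frac{11 \frac{i \sqrt{10}}{2}}{2} = \frac{11 i \sqrt{10}}{4}$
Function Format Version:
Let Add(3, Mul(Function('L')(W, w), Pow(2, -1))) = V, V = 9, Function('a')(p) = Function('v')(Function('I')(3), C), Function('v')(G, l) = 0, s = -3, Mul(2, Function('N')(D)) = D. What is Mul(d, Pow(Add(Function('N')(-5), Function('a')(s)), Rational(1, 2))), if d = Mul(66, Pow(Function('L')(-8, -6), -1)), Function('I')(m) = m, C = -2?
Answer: Mul(Rational(11, 4), I, Pow(10, Rational(1, 2))) ≈ Mul(8.6963, I)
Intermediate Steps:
Function('N')(D) = Mul(Rational(1, 2), D)
Function('a')(p) = 0
Function('L')(W, w) = 12 (Function('L')(W, w) = Add(-6, Mul(2, 9)) = Add(-6, 18) = 12)
d = Rational(11, 2) (d = Mul(66, Pow(12, -1)) = Mul(66, Rational(1, 12)) = Rational(11, 2) ≈ 5.5000)
Mul(d, Pow(Add(Function('N')(-5), Function('a')(s)), Rational(1, 2))) = Mul(Rational(11, 2), Pow(Add(Mul(Rational(1, 2), -5), 0), Rational(1, 2))) = Mul(Rational(11, 2), Pow(Add(Rational(-5, 2), 0), Rational(1, 2))) = Mul(Rational(11, 2), Pow(Rational(-5, 2), Rational(1, 2))) = Mul(Rational(11, 2), Mul(Rational(1, 2), I, Pow(10, Rational(1, 2)))) = Mul(Rational(11, 4), I, Pow(10, Rational(1, 2)))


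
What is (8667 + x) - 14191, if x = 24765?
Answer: 19241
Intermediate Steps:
(8667 + x) - 14191 = (8667 + 24765) - 14191 = 33432 - 14191 = 19241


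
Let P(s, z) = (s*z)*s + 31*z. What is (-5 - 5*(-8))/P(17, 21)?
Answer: 1/192 ≈ 0.0052083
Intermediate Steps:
P(s, z) = 31*z + z*s**2 (P(s, z) = z*s**2 + 31*z = 31*z + z*s**2)
(-5 - 5*(-8))/P(17, 21) = (-5 - 5*(-8))/((21*(31 + 17**2))) = (-5 + 40)/((21*(31 + 289))) = 35/((21*320)) = 35/6720 = 35*(1/6720) = 1/192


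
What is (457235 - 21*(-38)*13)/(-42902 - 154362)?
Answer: -467609/197264 ≈ -2.3705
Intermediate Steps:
(457235 - 21*(-38)*13)/(-42902 - 154362) = (457235 + 798*13)/(-197264) = (457235 + 10374)*(-1/197264) = 467609*(-1/197264) = -467609/197264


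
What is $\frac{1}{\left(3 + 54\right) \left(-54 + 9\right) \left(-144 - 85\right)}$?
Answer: $\frac{1}{587385} \approx 1.7025 \cdot 10^{-6}$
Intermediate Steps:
$\frac{1}{\left(3 + 54\right) \left(-54 + 9\right) \left(-144 - 85\right)} = \frac{1}{57 \left(-45\right) \left(-229\right)} = \frac{1}{\left(-2565\right) \left(-229\right)} = \frac{1}{587385}$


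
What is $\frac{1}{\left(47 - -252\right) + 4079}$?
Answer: $\frac{1}{4378} \approx 0.00022841$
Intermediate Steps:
$\frac{1}{\left(47 - -252\right) + 4079} = \frac{1}{\left(47 + 252\right) + 4079} = \frac{1}{299 + 4079} = \frac{1}{4378}$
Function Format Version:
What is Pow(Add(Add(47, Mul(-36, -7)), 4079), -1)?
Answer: Rational(1, 4378) ≈ 0.00022841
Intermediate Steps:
Pow(Add(Add(47, Mul(-36, -7)), 4079), -1) = Pow(Add(Add(47, 252), 4079), -1) = Pow(Add(299, 4079), -1) = Pow(4378, -1) = Rational(1, 4378)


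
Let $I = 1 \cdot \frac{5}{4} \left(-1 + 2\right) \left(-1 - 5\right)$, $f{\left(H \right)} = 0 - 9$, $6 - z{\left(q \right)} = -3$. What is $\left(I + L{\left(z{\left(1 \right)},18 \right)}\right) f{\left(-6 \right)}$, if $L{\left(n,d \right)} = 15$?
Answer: $- \frac{135}{2} \approx -67.5$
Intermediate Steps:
$z{\left(q \right)} = 9$ ($z{\left(q \right)} = 6 - -3 = 6 + 3 = 9$)
$f{\left(H \right)} = -9$
$I = - \frac{15}{2}$ ($I = 1 \cdot 5 \cdot \frac{1}{4} \cdot 1 \left(-6\right) = 1 \cdot \frac{5}{4} \left(-6\right) = \frac{5}{4} \left(-6\right) = - \frac{15}{2} \approx -7.5$)
$\left(I + L{\left(z{\left(1 \right)},18 \right)}\right) f{\left(-6 \right)} = \left(- \frac{15}{2} + 15\right) \left(-9\right) = \frac{15}{2} \left(-9\right) = - \frac{135}{2}$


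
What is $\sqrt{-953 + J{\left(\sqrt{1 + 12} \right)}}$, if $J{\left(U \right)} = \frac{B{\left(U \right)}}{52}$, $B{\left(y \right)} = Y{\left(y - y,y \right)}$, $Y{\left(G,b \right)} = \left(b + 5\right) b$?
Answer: $\frac{\sqrt{-644059 + 65 \sqrt{13}}}{26} \approx 30.861 i$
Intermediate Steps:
$Y{\left(G,b \right)} = b \left(5 + b\right)$ ($Y{\left(G,b \right)} = \left(5 + b\right) b = b \left(5 + b\right)$)
$B{\left(y \right)} = y \left(5 + y\right)$
$J{\left(U \right)} = \frac{U \left(5 + U\right)}{52}$
$\sqrt{-953 + J{\left(\sqrt{1 + 12} \right)}} = \sqrt{-953 + \frac{\sqrt{1 + 12} \left(5 + \sqrt{1 + 12}\right)}{52}} = \sqrt{-953 + \frac{\sqrt{13} \left(5 + \sqrt{13}\right)}{52}}$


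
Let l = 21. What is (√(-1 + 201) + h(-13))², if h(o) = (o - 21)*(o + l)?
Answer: 74184 - 5440*√2 ≈ 66491.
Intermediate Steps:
h(o) = (-21 + o)*(21 + o) (h(o) = (o - 21)*(o + 21) = (-21 + o)*(21 + o))
(√(-1 + 201) + h(-13))² = (√(-1 + 201) + (-441 + (-13)²))² = (√200 + (-441 + 169))² = (10*√2 - 272)² = (-272 + 10*√2)²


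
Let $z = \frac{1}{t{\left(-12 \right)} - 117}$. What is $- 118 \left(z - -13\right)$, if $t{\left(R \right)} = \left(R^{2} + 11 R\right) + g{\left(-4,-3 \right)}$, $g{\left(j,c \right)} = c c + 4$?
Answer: $- \frac{70505}{46} \approx -1532.7$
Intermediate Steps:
$g{\left(j,c \right)} = 4 + c^{2}$ ($g{\left(j,c \right)} = c^{2} + 4 = 4 + c^{2}$)
$t{\left(R \right)} = 13 + R^{2} + 11 R$ ($t{\left(R \right)} = \left(R^{2} + 11 R\right) + \left(4 + \left(-3\right)^{2}\right) = \left(R^{2} + 11 R\right) + \left(4 + 9\right) = \left(R^{2} + 11 R\right) + 13 = 13 + R^{2} + 11 R$)
$z = - \frac{1}{92}$ ($z = \frac{1}{\left(13 + \left(-12\right)^{2} + 11 \left(-12\right)\right) - 117} = \frac{1}{\left(13 + 144 - 132\right) - 117} = \frac{1}{25 - 117} = \frac{1}{-92} = - \frac{1}{92} \approx -0.01087$)
$- 118 \left(z - -13\right) = - 118 \left(- \frac{1}{92} - -13\right) = - 118 \left(- \frac{1}{92} + \left(18 - 5\right)\right) = - 118 \left(- \frac{1}{92} + 13\right) = \left(-118\right) \frac{1195}{92} = - \frac{70505}{46}$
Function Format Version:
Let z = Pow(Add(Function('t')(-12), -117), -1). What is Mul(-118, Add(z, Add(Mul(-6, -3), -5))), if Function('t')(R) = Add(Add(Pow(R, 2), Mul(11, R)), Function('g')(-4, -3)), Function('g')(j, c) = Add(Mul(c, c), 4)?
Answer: Rational(-70505, 46) ≈ -1532.7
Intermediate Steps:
Function('g')(j, c) = Add(4, Pow(c, 2)) (Function('g')(j, c) = Add(Pow(c, 2), 4) = Add(4, Pow(c, 2)))
Function('t')(R) = Add(13, Pow(R, 2), Mul(11, R)) (Function('t')(R) = Add(Add(Pow(R, 2), Mul(11, R)), Add(4, Pow(-3, 2))) = Add(Add(Pow(R, 2), Mul(11, R)), Add(4, 9)) = Add(Add(Pow(R, 2), Mul(11, R)), 13) = Add(13, Pow(R, 2), Mul(11, R)))
z = Rational(-1, 92) (z = Pow(Add(Add(13, Pow(-12, 2), Mul(11, -12)), -117), -1) = Pow(Add(Add(13, 144, -132), -117), -1) = Pow(Add(25, -117), -1) = Pow(-92, -1) = Rational(-1, 92) ≈ -0.010870)
Mul(-118, Add(z, Add(Mul(-6, -3), -5))) = Mul(-118, Add(Rational(-1, 92), Add(Mul(-6, -3), -5))) = Mul(-118, Add(Rational(-1, 92), Add(18, -5))) = Mul(-118, Add(Rational(-1, 92), 13)) = Mul(-118, Rational(1195, 92)) = Rational(-70505, 46)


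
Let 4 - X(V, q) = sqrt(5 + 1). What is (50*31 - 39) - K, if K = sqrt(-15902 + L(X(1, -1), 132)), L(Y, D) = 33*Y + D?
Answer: 1511 - sqrt(-15638 - 33*sqrt(6)) ≈ 1511.0 - 125.37*I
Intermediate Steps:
X(V, q) = 4 - sqrt(6) (X(V, q) = 4 - sqrt(5 + 1) = 4 - sqrt(6))
L(Y, D) = D + 33*Y
K = sqrt(-15638 - 33*sqrt(6)) (K = sqrt(-15902 + (132 + 33*(4 - sqrt(6)))) = sqrt(-15902 + (132 + (132 - 33*sqrt(6)))) = sqrt(-15902 + (264 - 33*sqrt(6))) = sqrt(-15638 - 33*sqrt(6)) ≈ 125.37*I)
(50*31 - 39) - K = (50*31 - 39) - sqrt(-15638 - 33*sqrt(6)) = (1550 - 39) - sqrt(-15638 - 33*sqrt(6)) = 1511 - sqrt(-15638 - 33*sqrt(6))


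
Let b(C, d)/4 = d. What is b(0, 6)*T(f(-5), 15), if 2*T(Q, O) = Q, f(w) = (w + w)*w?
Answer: 600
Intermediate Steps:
f(w) = 2*w² (f(w) = (2*w)*w = 2*w²)
b(C, d) = 4*d
T(Q, O) = Q/2
b(0, 6)*T(f(-5), 15) = (4*6)*((2*(-5)²)/2) = 24*((2*25)/2) = 24*((½)*50) = 24*25 = 600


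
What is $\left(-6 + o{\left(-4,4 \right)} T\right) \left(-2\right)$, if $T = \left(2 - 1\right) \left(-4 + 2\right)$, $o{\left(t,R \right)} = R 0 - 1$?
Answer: $8$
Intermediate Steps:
$o{\left(t,R \right)} = -1$ ($o{\left(t,R \right)} = 0 - 1 = -1$)
$T = -2$ ($T = 1 \left(-2\right) = -2$)
$\left(-6 + o{\left(-4,4 \right)} T\right) \left(-2\right) = \left(-6 - -2\right) \left(-2\right) = \left(-6 + 2\right) \left(-2\right) = \left(-4\right) \left(-2\right) = 8$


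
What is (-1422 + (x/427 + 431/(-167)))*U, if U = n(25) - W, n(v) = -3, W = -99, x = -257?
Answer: -9756321984/71309 ≈ -1.3682e+5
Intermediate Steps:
U = 96 (U = -3 - 1*(-99) = -3 + 99 = 96)
(-1422 + (x/427 + 431/(-167)))*U = (-1422 + (-257/427 + 431/(-167)))*96 = (-1422 + (-257*1/427 + 431*(-1/167)))*96 = (-1422 + (-257/427 - 431/167))*96 = (-1422 - 226956/71309)*96 = -101628354/71309*96 = -9756321984/71309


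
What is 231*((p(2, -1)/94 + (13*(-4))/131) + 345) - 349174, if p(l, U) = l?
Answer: -1659716506/6157 ≈ -2.6957e+5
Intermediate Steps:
231*((p(2, -1)/94 + (13*(-4))/131) + 345) - 349174 = 231*((2/94 + (13*(-4))/131) + 345) - 349174 = 231*((2*(1/94) - 52*1/131) + 345) - 349174 = 231*((1/47 - 52/131) + 345) - 349174 = 231*(-2313/6157 + 345) - 349174 = 231*(2121852/6157) - 349174 = 490147812/6157 - 349174 = -1659716506/6157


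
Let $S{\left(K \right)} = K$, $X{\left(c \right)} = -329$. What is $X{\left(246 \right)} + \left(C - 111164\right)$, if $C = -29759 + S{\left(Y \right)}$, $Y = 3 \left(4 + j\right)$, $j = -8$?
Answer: $-141264$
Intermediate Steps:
$Y = -12$ ($Y = 3 \left(4 - 8\right) = 3 \left(-4\right) = -12$)
$C = -29771$ ($C = -29759 - 12 = -29771$)
$X{\left(246 \right)} + \left(C - 111164\right) = -329 - 140935 = -141264$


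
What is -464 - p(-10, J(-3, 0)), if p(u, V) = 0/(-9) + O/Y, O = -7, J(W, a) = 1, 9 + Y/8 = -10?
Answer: -70535/152 ≈ -464.05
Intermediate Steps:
Y = -152 (Y = -72 + 8*(-10) = -72 - 80 = -152)
p(u, V) = 7/152 (p(u, V) = 0/(-9) - 7/(-152) = 0*(-⅑) - 7*(-1/152) = 0 + 7/152 = 7/152)
-464 - p(-10, J(-3, 0)) = -464 - 1*7/152 = -464 - 7/152 = -70535/152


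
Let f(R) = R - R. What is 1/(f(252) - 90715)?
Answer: -1/90715 ≈ -1.1024e-5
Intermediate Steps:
f(R) = 0
1/(f(252) - 90715) = 1/(0 - 90715) = 1/(-90715) = -1/90715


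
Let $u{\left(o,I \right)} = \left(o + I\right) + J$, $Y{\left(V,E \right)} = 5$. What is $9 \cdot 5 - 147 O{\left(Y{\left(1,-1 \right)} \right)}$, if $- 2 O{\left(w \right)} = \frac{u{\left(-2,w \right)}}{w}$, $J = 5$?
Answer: $\frac{813}{5} \approx 162.6$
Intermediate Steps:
$u{\left(o,I \right)} = 5 + I + o$ ($u{\left(o,I \right)} = \left(o + I\right) + 5 = \left(I + o\right) + 5 = 5 + I + o$)
$O{\left(w \right)} = - \frac{3 + w}{2 w}$ ($O{\left(w \right)} = - \frac{\left(5 + w - 2\right) \frac{1}{w}}{2} = - \frac{\left(3 + w\right) \frac{1}{w}}{2} = - \frac{\frac{1}{w} \left(3 + w\right)}{2} = - \frac{3 + w}{2 w}$)
$9 \cdot 5 - 147 O{\left(Y{\left(1,-1 \right)} \right)} = 9 \cdot 5 - 147 \frac{-3 - 5}{2 \cdot 5} = 45 - 147 \cdot \frac{1}{2} \cdot \frac{1}{5} \left(-3 - 5\right) = 45 - 147 \cdot \frac{1}{2} \cdot \frac{1}{5} \left(-8\right) = 45 - - \frac{588}{5} = 45 + \frac{588}{5} = \frac{813}{5}$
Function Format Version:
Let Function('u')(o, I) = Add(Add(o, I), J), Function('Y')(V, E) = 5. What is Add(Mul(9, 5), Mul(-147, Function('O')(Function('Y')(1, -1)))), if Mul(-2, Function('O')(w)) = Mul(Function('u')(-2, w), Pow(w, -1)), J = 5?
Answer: Rational(813, 5) ≈ 162.60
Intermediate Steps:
Function('u')(o, I) = Add(5, I, o) (Function('u')(o, I) = Add(Add(o, I), 5) = Add(Add(I, o), 5) = Add(5, I, o))
Function('O')(w) = Mul(Rational(-1, 2), Pow(w, -1), Add(3, w)) (Function('O')(w) = Mul(Rational(-1, 2), Mul(Add(5, w, -2), Pow(w, -1))) = Mul(Rational(-1, 2), Mul(Add(3, w), Pow(w, -1))) = Mul(Rational(-1, 2), Mul(Pow(w, -1), Add(3, w))) = Mul(Rational(-1, 2), Pow(w, -1), Add(3, w)))
Add(Mul(9, 5), Mul(-147, Function('O')(Function('Y')(1, -1)))) = Add(Mul(9, 5), Mul(-147, Mul(Rational(1, 2), Pow(5, -1), Add(-3, Mul(-1, 5))))) = Add(45, Mul(-147, Mul(Rational(1, 2), Rational(1, 5), Add(-3, -5)))) = Add(45, Mul(-147, Mul(Rational(1, 2), Rational(1, 5), -8))) = Add(45, Mul(-147, Rational(-4, 5))) = Add(45, Rational(588, 5)) = Rational(813, 5)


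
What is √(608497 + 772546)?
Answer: √1381043 ≈ 1175.2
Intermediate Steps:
√(608497 + 772546) = √1381043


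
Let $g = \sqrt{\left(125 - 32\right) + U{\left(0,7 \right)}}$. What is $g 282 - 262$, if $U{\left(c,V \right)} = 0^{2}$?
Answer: $-262 + 282 \sqrt{93} \approx 2457.5$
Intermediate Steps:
$U{\left(c,V \right)} = 0$
$g = \sqrt{93}$ ($g = \sqrt{\left(125 - 32\right) + 0} = \sqrt{93 + 0} = \sqrt{93} \approx 9.6436$)
$g 282 - 262 = \sqrt{93} \cdot 282 - 262 = 282 \sqrt{93} - 262 = -262 + 282 \sqrt{93}$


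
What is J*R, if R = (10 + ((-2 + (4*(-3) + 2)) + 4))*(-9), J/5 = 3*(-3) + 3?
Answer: 540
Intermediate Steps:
J = -30 (J = 5*(3*(-3) + 3) = 5*(-9 + 3) = 5*(-6) = -30)
R = -18 (R = (10 + ((-2 + (-12 + 2)) + 4))*(-9) = (10 + ((-2 - 10) + 4))*(-9) = (10 + (-12 + 4))*(-9) = (10 - 8)*(-9) = 2*(-9) = -18)
J*R = -30*(-18) = 540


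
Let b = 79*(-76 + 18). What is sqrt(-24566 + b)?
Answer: 2*I*sqrt(7287) ≈ 170.73*I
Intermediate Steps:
b = -4582 (b = 79*(-58) = -4582)
sqrt(-24566 + b) = sqrt(-24566 - 4582) = sqrt(-29148) = 2*I*sqrt(7287)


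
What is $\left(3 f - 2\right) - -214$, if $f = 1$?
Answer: $215$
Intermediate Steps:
$\left(3 f - 2\right) - -214 = \left(3 \cdot 1 - 2\right) - -214 = \left(3 - 2\right) + 214 = 1 + 214 = 215$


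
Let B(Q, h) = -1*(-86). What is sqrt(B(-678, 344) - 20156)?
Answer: 3*I*sqrt(2230) ≈ 141.67*I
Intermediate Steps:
B(Q, h) = 86
sqrt(B(-678, 344) - 20156) = sqrt(86 - 20156) = sqrt(-20070) = 3*I*sqrt(2230)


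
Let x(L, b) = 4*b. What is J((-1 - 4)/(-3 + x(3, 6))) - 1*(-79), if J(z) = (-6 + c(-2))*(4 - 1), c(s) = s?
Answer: 55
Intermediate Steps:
J(z) = -24 (J(z) = (-6 - 2)*(4 - 1) = -8*3 = -24)
J((-1 - 4)/(-3 + x(3, 6))) - 1*(-79) = -24 - 1*(-79) = -24 + 79 = 55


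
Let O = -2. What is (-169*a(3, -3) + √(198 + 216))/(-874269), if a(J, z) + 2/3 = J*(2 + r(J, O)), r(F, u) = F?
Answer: 7267/2622807 - √46/291423 ≈ 0.0027474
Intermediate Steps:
a(J, z) = -⅔ + J*(2 + J)
(-169*a(3, -3) + √(198 + 216))/(-874269) = (-169*(-⅔ + 3² + 2*3) + √(198 + 216))/(-874269) = (-169*(-⅔ + 9 + 6) + √414)*(-1/874269) = (-169*43/3 + 3*√46)*(-1/874269) = (-7267/3 + 3*√46)*(-1/874269) = 7267/2622807 - √46/291423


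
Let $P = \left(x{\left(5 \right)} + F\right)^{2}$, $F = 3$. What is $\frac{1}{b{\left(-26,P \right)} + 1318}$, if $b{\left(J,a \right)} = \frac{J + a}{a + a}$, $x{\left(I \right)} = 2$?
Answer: $\frac{50}{65899} \approx 0.00075874$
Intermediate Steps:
$P = 25$ ($P = \left(2 + 3\right)^{2} = 5^{2} = 25$)
$b{\left(J,a \right)} = \frac{J + a}{2 a}$
$\frac{1}{b{\left(-26,P \right)} + 1318} = \frac{1}{\frac{-26 + 25}{2 \cdot 25} + 1318} = \frac{1}{\frac{1}{2} \cdot \frac{1}{25} \left(-1\right) + 1318} = \frac{1}{- \frac{1}{50} + 1318} = \frac{1}{\frac{65899}{50}} = \frac{50}{65899}$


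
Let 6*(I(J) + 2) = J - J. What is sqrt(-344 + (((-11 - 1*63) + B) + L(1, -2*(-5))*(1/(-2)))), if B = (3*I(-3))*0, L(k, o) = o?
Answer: 3*I*sqrt(47) ≈ 20.567*I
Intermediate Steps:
I(J) = -2 (I(J) = -2 + (J - J)/6 = -2 + (1/6)*0 = -2 + 0 = -2)
B = 0 (B = (3*(-2))*0 = -6*0 = 0)
sqrt(-344 + (((-11 - 1*63) + B) + L(1, -2*(-5))*(1/(-2)))) = sqrt(-344 + (((-11 - 1*63) + 0) + (-2*(-5))*(1/(-2)))) = sqrt(-344 + (((-11 - 63) + 0) + 10*(1*(-1/2)))) = sqrt(-344 + ((-74 + 0) + 10*(-1/2))) = sqrt(-344 + (-74 - 5)) = sqrt(-344 - 79) = sqrt(-423) = 3*I*sqrt(47)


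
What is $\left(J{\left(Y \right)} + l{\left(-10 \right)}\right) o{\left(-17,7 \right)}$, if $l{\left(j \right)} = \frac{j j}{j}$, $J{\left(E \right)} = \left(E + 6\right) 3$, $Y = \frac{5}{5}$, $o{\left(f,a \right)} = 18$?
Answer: $198$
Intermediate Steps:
$Y = 1$ ($Y = 5 \cdot \frac{1}{5} = 1$)
$J{\left(E \right)} = 18 + 3 E$ ($J{\left(E \right)} = \left(6 + E\right) 3 = 18 + 3 E$)
$l{\left(j \right)} = j$ ($l{\left(j \right)} = \frac{j^{2}}{j} = j$)
$\left(J{\left(Y \right)} + l{\left(-10 \right)}\right) o{\left(-17,7 \right)} = \left(\left(18 + 3 \cdot 1\right) - 10\right) 18 = \left(\left(18 + 3\right) - 10\right) 18 = \left(21 - 10\right) 18 = 11 \cdot 18 = 198$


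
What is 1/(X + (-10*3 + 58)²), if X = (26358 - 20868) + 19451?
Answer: 1/25725 ≈ 3.8873e-5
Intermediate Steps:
X = 24941 (X = 5490 + 19451 = 24941)
1/(X + (-10*3 + 58)²) = 1/(24941 + (-10*3 + 58)²) = 1/(24941 + (-30 + 58)²) = 1/(24941 + 28²) = 1/(24941 + 784) = 1/25725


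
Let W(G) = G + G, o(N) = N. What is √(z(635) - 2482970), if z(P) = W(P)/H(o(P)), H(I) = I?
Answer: 2*I*√620742 ≈ 1575.7*I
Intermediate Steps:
W(G) = 2*G
z(P) = 2 (z(P) = (2*P)/P = 2)
√(z(635) - 2482970) = √(2 - 2482970) = √(-2482968) = 2*I*√620742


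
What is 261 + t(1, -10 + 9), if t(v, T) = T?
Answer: 260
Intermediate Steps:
261 + t(1, -10 + 9) = 261 + (-10 + 9) = 261 - 1 = 260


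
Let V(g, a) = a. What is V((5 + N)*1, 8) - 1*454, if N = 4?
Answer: -446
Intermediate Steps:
V((5 + N)*1, 8) - 1*454 = 8 - 1*454 = 8 - 454 = -446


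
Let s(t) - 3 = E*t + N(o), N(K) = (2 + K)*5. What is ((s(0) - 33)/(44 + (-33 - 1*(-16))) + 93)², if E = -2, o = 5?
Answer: 6330256/729 ≈ 8683.5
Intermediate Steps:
N(K) = 10 + 5*K
s(t) = 38 - 2*t (s(t) = 3 + (-2*t + (10 + 5*5)) = 3 + (-2*t + (10 + 25)) = 3 + (-2*t + 35) = 3 + (35 - 2*t) = 38 - 2*t)
((s(0) - 33)/(44 + (-33 - 1*(-16))) + 93)² = (((38 - 2*0) - 33)/(44 + (-33 - 1*(-16))) + 93)² = (((38 + 0) - 33)/(44 + (-33 + 16)) + 93)² = ((38 - 33)/(44 - 17) + 93)² = (5/27 + 93)² = (2516/27)² = 6330256/729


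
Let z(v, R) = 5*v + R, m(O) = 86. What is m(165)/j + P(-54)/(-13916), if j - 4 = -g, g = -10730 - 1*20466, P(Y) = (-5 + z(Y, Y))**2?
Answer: -8612047/1107600 ≈ -7.7754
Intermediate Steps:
z(v, R) = R + 5*v
P(Y) = (-5 + 6*Y)**2 (P(Y) = (-5 + (Y + 5*Y))**2 = (-5 + 6*Y)**2)
g = -31196 (g = -10730 - 20466 = -31196)
j = 31200 (j = 4 - 1*(-31196) = 4 + 31196 = 31200)
m(165)/j + P(-54)/(-13916) = 86/31200 + (-5 + 6*(-54))**2/(-13916) = 86*(1/31200) + (-5 - 324)**2*(-1/13916) = 43/15600 + (-329)**2*(-1/13916) = 43/15600 + 108241*(-1/13916) = 43/15600 - 2209/284 = -8612047/1107600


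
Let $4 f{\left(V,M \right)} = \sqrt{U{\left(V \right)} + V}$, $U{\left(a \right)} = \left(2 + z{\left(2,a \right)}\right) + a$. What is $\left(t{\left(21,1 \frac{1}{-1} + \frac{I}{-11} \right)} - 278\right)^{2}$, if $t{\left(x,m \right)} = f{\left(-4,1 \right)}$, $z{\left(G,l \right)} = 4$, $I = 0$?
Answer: $\frac{\left(1112 - i \sqrt{2}\right)^{2}}{16} \approx 77284.0 - 196.58 i$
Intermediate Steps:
$U{\left(a \right)} = 6 + a$ ($U{\left(a \right)} = \left(2 + 4\right) + a = 6 + a$)
$f{\left(V,M \right)} = \frac{\sqrt{6 + 2 V}}{4}$ ($f{\left(V,M \right)} = \frac{\sqrt{\left(6 + V\right) + V}}{4} = \frac{\sqrt{6 + 2 V}}{4}$)
$t{\left(x,m \right)} = \frac{i \sqrt{2}}{4}$ ($t{\left(x,m \right)} = \frac{\sqrt{6 + 2 \left(-4\right)}}{4} = \frac{\sqrt{6 - 8}}{4} = \frac{\sqrt{-2}}{4} = \frac{i \sqrt{2}}{4}$)
$\left(t{\left(21,1 \frac{1}{-1} + \frac{I}{-11} \right)} - 278\right)^{2} = \left(\frac{i \sqrt{2}}{4} - 278\right)^{2} = \left(-278 + \frac{i \sqrt{2}}{4}\right)^{2}$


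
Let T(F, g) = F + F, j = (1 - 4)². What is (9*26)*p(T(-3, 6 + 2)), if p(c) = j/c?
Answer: -351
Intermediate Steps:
j = 9 (j = (-3)² = 9)
T(F, g) = 2*F
p(c) = 9/c
(9*26)*p(T(-3, 6 + 2)) = (9*26)*(9/((2*(-3)))) = 234*(9/(-6)) = 234*(9*(-⅙)) = 234*(-3/2) = -351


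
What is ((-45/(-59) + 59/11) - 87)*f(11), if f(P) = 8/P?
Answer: -419896/7139 ≈ -58.817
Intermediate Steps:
((-45/(-59) + 59/11) - 87)*f(11) = ((-45/(-59) + 59/11) - 87)*(8/11) = ((-45*(-1/59) + 59*(1/11)) - 87)*(8*(1/11)) = ((45/59 + 59/11) - 87)*(8/11) = (3976/649 - 87)*(8/11) = -52487/649*8/11 = -419896/7139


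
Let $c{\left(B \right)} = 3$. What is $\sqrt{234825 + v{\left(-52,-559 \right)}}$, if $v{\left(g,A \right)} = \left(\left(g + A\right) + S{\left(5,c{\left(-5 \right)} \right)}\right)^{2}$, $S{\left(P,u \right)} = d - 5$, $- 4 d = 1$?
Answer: $\frac{5 \sqrt{393337}}{4} \approx 783.96$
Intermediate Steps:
$d = - \frac{1}{4}$ ($d = \left(- \frac{1}{4}\right) 1 = - \frac{1}{4} \approx -0.25$)
$S{\left(P,u \right)} = - \frac{21}{4}$ ($S{\left(P,u \right)} = - \frac{1}{4} - 5 = - \frac{21}{4}$)
$v{\left(g,A \right)} = \left(- \frac{21}{4} + A + g\right)^{2}$ ($v{\left(g,A \right)} = \left(\left(g + A\right) - \frac{21}{4}\right)^{2} = \left(\left(A + g\right) - \frac{21}{4}\right)^{2} = \left(- \frac{21}{4} + A + g\right)^{2}$)
$\sqrt{234825 + v{\left(-52,-559 \right)}} = \sqrt{234825 + \frac{\left(-21 + 4 \left(-559\right) + 4 \left(-52\right)\right)^{2}}{16}} = \sqrt{234825 + \frac{\left(-21 - 2236 - 208\right)^{2}}{16}} = \sqrt{234825 + \frac{\left(-2465\right)^{2}}{16}} = \sqrt{234825 + \frac{1}{16} \cdot 6076225} = \sqrt{234825 + \frac{6076225}{16}} = \sqrt{\frac{9833425}{16}} = \frac{5 \sqrt{393337}}{4}$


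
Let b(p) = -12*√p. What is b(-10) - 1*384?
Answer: -384 - 12*I*√10 ≈ -384.0 - 37.947*I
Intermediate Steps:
b(-10) - 1*384 = -12*I*√10 - 1*384 = -12*I*√10 - 384 = -384 - 12*I*√10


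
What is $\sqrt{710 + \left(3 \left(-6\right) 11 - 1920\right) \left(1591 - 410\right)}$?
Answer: $2 i \sqrt{625162} \approx 1581.3 i$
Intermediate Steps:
$\sqrt{710 + \left(3 \left(-6\right) 11 - 1920\right) \left(1591 - 410\right)} = \sqrt{710 + \left(\left(-18\right) 11 - 1920\right) 1181} = \sqrt{710 + \left(-198 - 1920\right) 1181} = \sqrt{710 - 2501358} = \sqrt{-2500648} = 2 i \sqrt{625162}$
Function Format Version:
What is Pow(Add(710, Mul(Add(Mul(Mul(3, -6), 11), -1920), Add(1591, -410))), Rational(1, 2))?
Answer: Mul(2, I, Pow(625162, Rational(1, 2))) ≈ Mul(1581.3, I)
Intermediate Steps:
Pow(Add(710, Mul(Add(Mul(Mul(3, -6), 11), -1920), Add(1591, -410))), Rational(1, 2)) = Pow(Add(710, Mul(Add(Mul(-18, 11), -1920), 1181)), Rational(1, 2)) = Pow(Add(710, Mul(Add(-198, -1920), 1181)), Rational(1, 2)) = Pow(Add(710, Mul(-2118, 1181)), Rational(1, 2)) = Pow(Add(710, -2501358), Rational(1, 2)) = Pow(-2500648, Rational(1, 2)) = Mul(2, I, Pow(625162, Rational(1, 2)))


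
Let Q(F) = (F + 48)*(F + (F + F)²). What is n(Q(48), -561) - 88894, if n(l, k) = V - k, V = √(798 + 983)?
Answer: -88333 + √1781 ≈ -88291.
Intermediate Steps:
Q(F) = (48 + F)*(F + 4*F²) (Q(F) = (48 + F)*(F + (2*F)²) = (48 + F)*(F + 4*F²))
V = √1781 ≈ 42.202
n(l, k) = √1781 - k
n(Q(48), -561) - 88894 = (√1781 - 1*(-561)) - 88894 = (√1781 + 561) - 88894 = (561 + √1781) - 88894 = -88333 + √1781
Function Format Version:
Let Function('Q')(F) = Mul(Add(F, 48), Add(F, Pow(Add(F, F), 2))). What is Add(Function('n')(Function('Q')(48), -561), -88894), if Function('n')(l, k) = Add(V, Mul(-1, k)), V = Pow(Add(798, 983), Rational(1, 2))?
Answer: Add(-88333, Pow(1781, Rational(1, 2))) ≈ -88291.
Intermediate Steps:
Function('Q')(F) = Mul(Add(48, F), Add(F, Mul(4, Pow(F, 2)))) (Function('Q')(F) = Mul(Add(48, F), Add(F, Pow(Mul(2, F), 2))) = Mul(Add(48, F), Add(F, Mul(4, Pow(F, 2)))))
V = Pow(1781, Rational(1, 2)) ≈ 42.202
Function('n')(l, k) = Add(Pow(1781, Rational(1, 2)), Mul(-1, k))
Add(Function('n')(Function('Q')(48), -561), -88894) = Add(Add(Pow(1781, Rational(1, 2)), Mul(-1, -561)), -88894) = Add(Add(Pow(1781, Rational(1, 2)), 561), -88894) = Add(Add(561, Pow(1781, Rational(1, 2))), -88894) = Add(-88333, Pow(1781, Rational(1, 2)))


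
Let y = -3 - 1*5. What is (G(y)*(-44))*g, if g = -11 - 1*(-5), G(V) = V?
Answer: -2112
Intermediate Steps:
y = -8 (y = -3 - 5 = -8)
g = -6 (g = -11 + 5 = -6)
(G(y)*(-44))*g = -8*(-44)*(-6) = 352*(-6) = -2112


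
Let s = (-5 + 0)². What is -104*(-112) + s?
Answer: 11673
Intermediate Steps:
s = 25 (s = (-5)² = 25)
-104*(-112) + s = -104*(-112) + 25 = 11648 + 25 = 11673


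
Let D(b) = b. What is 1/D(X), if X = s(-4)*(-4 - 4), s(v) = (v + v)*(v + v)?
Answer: -1/512 ≈ -0.0019531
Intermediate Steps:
s(v) = 4*v² (s(v) = (2*v)*(2*v) = 4*v²)
X = -512 (X = (4*(-4)²)*(-4 - 4) = (4*16)*(-8) = 64*(-8) = -512)
1/D(X) = 1/(-512) = -1/512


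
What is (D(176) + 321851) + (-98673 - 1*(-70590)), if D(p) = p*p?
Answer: 324744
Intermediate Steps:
D(p) = p²
(D(176) + 321851) + (-98673 - 1*(-70590)) = (176² + 321851) + (-98673 - 1*(-70590)) = (30976 + 321851) + (-98673 + 70590) = 352827 - 28083 = 324744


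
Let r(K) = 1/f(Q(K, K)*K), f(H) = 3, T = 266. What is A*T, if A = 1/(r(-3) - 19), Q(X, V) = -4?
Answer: -57/4 ≈ -14.250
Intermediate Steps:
r(K) = ⅓ (r(K) = 1/3 = ⅓)
A = -3/56 (A = 1/(⅓ - 19) = 1/(-56/3) = -3/56 ≈ -0.053571)
A*T = -3/56*266 = -57/4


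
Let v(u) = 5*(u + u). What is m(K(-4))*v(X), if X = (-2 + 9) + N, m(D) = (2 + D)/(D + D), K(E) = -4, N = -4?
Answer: 15/2 ≈ 7.5000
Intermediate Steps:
m(D) = (2 + D)/(2*D) (m(D) = (2 + D)/((2*D)) = (2 + D)*(1/(2*D)) = (2 + D)/(2*D))
X = 3 (X = (-2 + 9) - 4 = 7 - 4 = 3)
v(u) = 10*u (v(u) = 5*(2*u) = 10*u)
m(K(-4))*v(X) = ((1/2)*(2 - 4)/(-4))*(10*3) = ((1/2)*(-1/4)*(-2))*30 = (1/4)*30 = 15/2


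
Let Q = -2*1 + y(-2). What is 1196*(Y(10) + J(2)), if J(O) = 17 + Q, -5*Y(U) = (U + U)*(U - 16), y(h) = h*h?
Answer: 51428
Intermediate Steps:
y(h) = h²
Y(U) = -2*U*(-16 + U)/5 (Y(U) = -(U + U)*(U - 16)/5 = -2*U*(-16 + U)/5)
Q = 2 (Q = -2*1 + (-2)² = -2 + 4 = 2)
J(O) = 19 (J(O) = 17 + 2 = 19)
1196*(Y(10) + J(2)) = 1196*((⅖)*10*(16 - 1*10) + 19) = 1196*((⅖)*10*(16 - 10) + 19) = 1196*((⅖)*10*6 + 19) = 1196*(24 + 19) = 1196*43 = 51428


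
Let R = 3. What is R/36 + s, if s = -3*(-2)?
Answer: 73/12 ≈ 6.0833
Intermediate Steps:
s = 6
R/36 + s = 3/36 + 6 = 3*(1/36) + 6 = 1/12 + 6 = 73/12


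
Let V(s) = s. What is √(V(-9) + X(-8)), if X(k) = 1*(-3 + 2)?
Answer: I*√10 ≈ 3.1623*I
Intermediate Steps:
X(k) = -1 (X(k) = 1*(-1) = -1)
√(V(-9) + X(-8)) = √(-9 - 1) = √(-10) = I*√10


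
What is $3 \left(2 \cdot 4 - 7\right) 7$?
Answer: $21$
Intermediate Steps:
$3 \left(2 \cdot 4 - 7\right) 7 = 3 \left(8 - 7\right) 7 = 3 \cdot 1 \cdot 7 = 3 \cdot 7 = 21$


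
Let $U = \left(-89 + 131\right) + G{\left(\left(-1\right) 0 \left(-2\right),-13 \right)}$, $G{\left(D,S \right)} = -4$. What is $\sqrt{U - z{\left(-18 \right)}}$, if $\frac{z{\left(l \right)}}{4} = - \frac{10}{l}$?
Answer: $\frac{\sqrt{322}}{3} \approx 5.9815$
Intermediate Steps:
$z{\left(l \right)} = - \frac{40}{l}$ ($z{\left(l \right)} = 4 \left(- \frac{10}{l}\right) = - \frac{40}{l}$)
$U = 38$ ($U = \left(-89 + 131\right) - 4 = 42 - 4 = 38$)
$\sqrt{U - z{\left(-18 \right)}} = \sqrt{38 - - \frac{40}{-18}} = \sqrt{38 - \left(-40\right) \left(- \frac{1}{18}\right)} = \sqrt{38 - \frac{20}{9}} = \sqrt{\frac{322}{9}} = \frac{\sqrt{322}}{3}$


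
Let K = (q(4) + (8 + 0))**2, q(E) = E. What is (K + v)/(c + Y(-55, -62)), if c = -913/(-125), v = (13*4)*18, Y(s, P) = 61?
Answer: 22500/1423 ≈ 15.812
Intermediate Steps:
v = 936 (v = 52*18 = 936)
c = 913/125 (c = -913*(-1/125) = 913/125 ≈ 7.3040)
K = 144 (K = (4 + (8 + 0))**2 = (4 + 8)**2 = 12**2 = 144)
(K + v)/(c + Y(-55, -62)) = (144 + 936)/(913/125 + 61) = 1080/(8538/125) = 1080*(125/8538) = 22500/1423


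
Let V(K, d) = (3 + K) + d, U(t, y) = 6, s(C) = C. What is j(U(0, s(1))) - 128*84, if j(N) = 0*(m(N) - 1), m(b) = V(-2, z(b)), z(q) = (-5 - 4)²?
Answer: -10752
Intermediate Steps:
z(q) = 81 (z(q) = (-9)² = 81)
V(K, d) = 3 + K + d
m(b) = 82 (m(b) = 3 - 2 + 81 = 82)
j(N) = 0 (j(N) = 0*(82 - 1) = 0*81 = 0)
j(U(0, s(1))) - 128*84 = 0 - 128*84 = 0 - 10752 = -10752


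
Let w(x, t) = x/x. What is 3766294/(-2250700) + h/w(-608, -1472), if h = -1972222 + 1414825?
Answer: -627268597097/1125350 ≈ -5.5740e+5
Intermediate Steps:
w(x, t) = 1
h = -557397
3766294/(-2250700) + h/w(-608, -1472) = 3766294/(-2250700) - 557397/1 = 3766294*(-1/2250700) - 557397*1 = -1883147/1125350 - 557397 = -627268597097/1125350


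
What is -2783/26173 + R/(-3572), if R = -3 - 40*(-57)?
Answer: -69536797/93489956 ≈ -0.74379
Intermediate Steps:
R = 2277 (R = -3 + 2280 = 2277)
-2783/26173 + R/(-3572) = -2783/26173 + 2277/(-3572) = -2783*1/26173 + 2277*(-1/3572) = -2783/26173 - 2277/3572 = -69536797/93489956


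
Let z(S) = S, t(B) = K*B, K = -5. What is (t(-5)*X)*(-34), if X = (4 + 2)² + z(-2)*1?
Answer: -28900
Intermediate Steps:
t(B) = -5*B
X = 34 (X = (4 + 2)² - 2*1 = 6² - 2 = 36 - 2 = 34)
(t(-5)*X)*(-34) = (-5*(-5)*34)*(-34) = (25*34)*(-34) = 850*(-34) = -28900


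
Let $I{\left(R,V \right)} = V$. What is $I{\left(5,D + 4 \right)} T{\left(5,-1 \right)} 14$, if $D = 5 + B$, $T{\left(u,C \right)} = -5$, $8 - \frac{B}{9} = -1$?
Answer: $-6300$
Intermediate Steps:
$B = 81$ ($B = 72 - -9 = 72 + 9 = 81$)
$D = 86$ ($D = 5 + 81 = 86$)
$I{\left(5,D + 4 \right)} T{\left(5,-1 \right)} 14 = \left(86 + 4\right) \left(-5\right) 14 = 90 \left(-5\right) 14 = \left(-450\right) 14 = -6300$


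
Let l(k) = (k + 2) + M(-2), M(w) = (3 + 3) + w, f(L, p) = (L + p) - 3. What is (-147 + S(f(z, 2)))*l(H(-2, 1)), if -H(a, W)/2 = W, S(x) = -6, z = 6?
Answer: -612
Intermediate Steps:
f(L, p) = -3 + L + p
H(a, W) = -2*W
M(w) = 6 + w
l(k) = 6 + k (l(k) = (k + 2) + (6 - 2) = (2 + k) + 4 = 6 + k)
(-147 + S(f(z, 2)))*l(H(-2, 1)) = (-147 - 6)*(6 - 2*1) = -153*(6 - 2) = -153*4 = -612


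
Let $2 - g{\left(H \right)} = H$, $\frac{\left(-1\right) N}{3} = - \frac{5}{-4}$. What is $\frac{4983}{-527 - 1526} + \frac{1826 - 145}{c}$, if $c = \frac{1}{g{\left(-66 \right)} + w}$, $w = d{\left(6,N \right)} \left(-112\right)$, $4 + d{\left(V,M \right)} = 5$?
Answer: $- \frac{151853075}{2053} \approx -73966.0$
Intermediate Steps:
$N = - \frac{15}{4}$ ($N = - 3 \left(- \frac{5}{-4}\right) = - 3 \left(\left(-5\right) \left(- \frac{1}{4}\right)\right) = \left(-3\right) \frac{5}{4} = - \frac{15}{4} \approx -3.75$)
$g{\left(H \right)} = 2 - H$
$d{\left(V,M \right)} = 1$ ($d{\left(V,M \right)} = -4 + 5 = 1$)
$w = -112$ ($w = 1 \left(-112\right) = -112$)
$c = - \frac{1}{44}$ ($c = \frac{1}{\left(2 - -66\right) - 112} = \frac{1}{\left(2 + 66\right) - 112} = \frac{1}{68 - 112} = \frac{1}{-44} = - \frac{1}{44} \approx -0.022727$)
$\frac{4983}{-527 - 1526} + \frac{1826 - 145}{c} = \frac{4983}{-527 - 1526} + \frac{1826 - 145}{- \frac{1}{44}} = \frac{4983}{-2053} + 1681 \left(-44\right) = 4983 \left(- \frac{1}{2053}\right) - 73964 = - \frac{4983}{2053} - 73964 = - \frac{151853075}{2053}$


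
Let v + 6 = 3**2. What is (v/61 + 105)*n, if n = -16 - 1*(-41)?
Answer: 160200/61 ≈ 2626.2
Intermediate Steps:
n = 25 (n = -16 + 41 = 25)
v = 3 (v = -6 + 3**2 = -6 + 9 = 3)
(v/61 + 105)*n = (3/61 + 105)*25 = (6408/61)*25 = 160200/61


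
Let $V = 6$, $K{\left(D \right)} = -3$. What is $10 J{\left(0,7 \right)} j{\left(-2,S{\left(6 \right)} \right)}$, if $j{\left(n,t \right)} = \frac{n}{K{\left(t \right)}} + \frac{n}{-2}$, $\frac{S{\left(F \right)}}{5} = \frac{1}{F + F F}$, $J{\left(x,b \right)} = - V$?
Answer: $-100$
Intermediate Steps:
$J{\left(x,b \right)} = -6$ ($J{\left(x,b \right)} = \left(-1\right) 6 = -6$)
$S{\left(F \right)} = \frac{5}{F + F^{2}}$ ($S{\left(F \right)} = \frac{5}{F + F F} = \frac{5}{F + F^{2}}$)
$j{\left(n,t \right)} = - \frac{5 n}{6}$ ($j{\left(n,t \right)} = \frac{n}{-3} + \frac{n}{-2} = n \left(- \frac{1}{3}\right) + n \left(- \frac{1}{2}\right) = - \frac{n}{3} - \frac{n}{2} = - \frac{5 n}{6}$)
$10 J{\left(0,7 \right)} j{\left(-2,S{\left(6 \right)} \right)} = 10 \left(-6\right) \left(\left(- \frac{5}{6}\right) \left(-2\right)\right) = \left(-60\right) \frac{5}{3} = -100$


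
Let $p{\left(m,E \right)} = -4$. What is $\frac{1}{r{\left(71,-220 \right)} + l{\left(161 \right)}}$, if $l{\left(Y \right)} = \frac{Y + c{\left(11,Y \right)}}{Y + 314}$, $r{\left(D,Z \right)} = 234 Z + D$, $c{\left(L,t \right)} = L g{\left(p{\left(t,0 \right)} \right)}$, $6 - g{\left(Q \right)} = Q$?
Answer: $- \frac{475}{24419004} \approx -1.9452 \cdot 10^{-5}$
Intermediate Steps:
$g{\left(Q \right)} = 6 - Q$
$c{\left(L,t \right)} = 10 L$ ($c{\left(L,t \right)} = L \left(6 - -4\right) = L \left(6 + 4\right) = L 10 = 10 L$)
$r{\left(D,Z \right)} = D + 234 Z$
$l{\left(Y \right)} = \frac{110 + Y}{314 + Y}$ ($l{\left(Y \right)} = \frac{Y + 10 \cdot 11}{Y + 314} = \frac{Y + 110}{314 + Y} = \frac{110 + Y}{314 + Y}$)
$\frac{1}{r{\left(71,-220 \right)} + l{\left(161 \right)}} = \frac{1}{\left(71 + 234 \left(-220\right)\right) + \frac{110 + 161}{314 + 161}} = \frac{1}{\left(71 - 51480\right) + \frac{1}{475} \cdot 271} = \frac{1}{-51409 + \frac{1}{475} \cdot 271} = \frac{1}{-51409 + \frac{271}{475}} = \frac{1}{- \frac{24419004}{475}} = - \frac{475}{24419004}$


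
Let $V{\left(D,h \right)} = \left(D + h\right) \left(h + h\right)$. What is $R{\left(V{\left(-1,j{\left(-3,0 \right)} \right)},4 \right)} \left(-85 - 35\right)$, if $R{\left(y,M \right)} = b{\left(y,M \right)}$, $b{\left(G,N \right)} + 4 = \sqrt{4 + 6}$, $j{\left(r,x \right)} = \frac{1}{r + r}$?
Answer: $480 - 120 \sqrt{10} \approx 100.53$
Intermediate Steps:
$j{\left(r,x \right)} = \frac{1}{2 r}$
$b{\left(G,N \right)} = -4 + \sqrt{10}$ ($b{\left(G,N \right)} = -4 + \sqrt{4 + 6} = -4 + \sqrt{10}$)
$V{\left(D,h \right)} = 2 h \left(D + h\right)$ ($V{\left(D,h \right)} = \left(D + h\right) 2 h = 2 h \left(D + h\right)$)
$R{\left(y,M \right)} = -4 + \sqrt{10}$
$R{\left(V{\left(-1,j{\left(-3,0 \right)} \right)},4 \right)} \left(-85 - 35\right) = \left(-4 + \sqrt{10}\right) \left(-85 - 35\right) = \left(-4 + \sqrt{10}\right) \left(-120\right) = 480 - 120 \sqrt{10}$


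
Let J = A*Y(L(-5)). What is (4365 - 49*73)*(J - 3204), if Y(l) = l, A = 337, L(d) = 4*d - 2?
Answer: -8366984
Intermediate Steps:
L(d) = -2 + 4*d
J = -7414 (J = 337*(-2 + 4*(-5)) = 337*(-2 - 20) = 337*(-22) = -7414)
(4365 - 49*73)*(J - 3204) = (4365 - 49*73)*(-7414 - 3204) = (4365 - 3577)*(-10618) = 788*(-10618) = -8366984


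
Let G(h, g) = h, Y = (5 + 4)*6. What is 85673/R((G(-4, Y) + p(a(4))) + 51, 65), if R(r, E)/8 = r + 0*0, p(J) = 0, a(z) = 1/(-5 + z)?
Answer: 85673/376 ≈ 227.85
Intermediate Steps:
Y = 54 (Y = 9*6 = 54)
R(r, E) = 8*r (R(r, E) = 8*(r + 0*0) = 8*(r + 0) = 8*r)
85673/R((G(-4, Y) + p(a(4))) + 51, 65) = 85673/((8*((-4 + 0) + 51))) = 85673/((8*(-4 + 51))) = 85673/((8*47)) = 85673/376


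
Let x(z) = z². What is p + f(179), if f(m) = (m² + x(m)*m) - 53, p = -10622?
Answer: 5756705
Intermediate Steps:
f(m) = -53 + m² + m³ (f(m) = (m² + m²*m) - 53 = (m² + m³) - 53 = -53 + m² + m³)
p + f(179) = -10622 + (-53 + 179² + 179³) = -10622 + (-53 + 32041 + 5735339) = -10622 + 5767327 = 5756705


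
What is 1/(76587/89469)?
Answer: 29823/25529 ≈ 1.1682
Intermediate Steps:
1/(76587/89469) = 1/(76587*(1/89469)) = 1/(25529/29823) = 29823/25529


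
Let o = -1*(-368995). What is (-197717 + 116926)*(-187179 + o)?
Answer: -14689096456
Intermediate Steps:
o = 368995
(-197717 + 116926)*(-187179 + o) = (-197717 + 116926)*(-187179 + 368995) = -80791*181816 = -14689096456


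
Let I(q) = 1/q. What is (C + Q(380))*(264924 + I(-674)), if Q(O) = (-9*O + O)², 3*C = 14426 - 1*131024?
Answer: 821614454845425/337 ≈ 2.4380e+12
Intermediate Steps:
C = -38866 (C = (14426 - 1*131024)/3 = (14426 - 131024)/3 = (⅓)*(-116598) = -38866)
Q(O) = 64*O² (Q(O) = (-8*O)² = 64*O²)
(C + Q(380))*(264924 + I(-674)) = (-38866 + 64*380²)*(264924 + 1/(-674)) = (-38866 + 64*144400)*(264924 - 1/674) = (-38866 + 9241600)*(178558775/674) = 9202734*(178558775/674) = 821614454845425/337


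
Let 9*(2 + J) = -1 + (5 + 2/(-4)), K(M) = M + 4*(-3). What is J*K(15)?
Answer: -29/6 ≈ -4.8333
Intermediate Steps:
K(M) = -12 + M (K(M) = M - 12 = -12 + M)
J = -29/18 (J = -2 + (-1 + (5 + 2/(-4)))/9 = -2 + (-1 + (5 + 2*(-1/4)))/9 = -2 + (-1 + (5 - 1/2))/9 = -2 + (-1 + 9/2)/9 = -2 + (1/9)*(7/2) = -2 + 7/18 = -29/18 ≈ -1.6111)
J*K(15) = -29*(-12 + 15)/18 = -29/18*3 = -29/6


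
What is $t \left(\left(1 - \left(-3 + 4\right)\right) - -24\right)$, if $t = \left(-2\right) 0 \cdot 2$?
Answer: $0$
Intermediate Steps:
$t = 0$ ($t = 0 \cdot 2 = 0$)
$t \left(\left(1 - \left(-3 + 4\right)\right) - -24\right) = 0 \left(\left(1 - \left(-3 + 4\right)\right) - -24\right) = 0 \left(\left(1 - 1\right) + 24\right) = 0 \left(0 + 24\right) = 0 \cdot 24 = 0$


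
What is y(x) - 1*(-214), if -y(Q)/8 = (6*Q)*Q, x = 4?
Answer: -554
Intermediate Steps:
y(Q) = -48*Q² (y(Q) = -8*6*Q*Q = -48*Q²)
y(x) - 1*(-214) = -48*4² - 1*(-214) = -48*16 + 214 = -768 + 214 = -554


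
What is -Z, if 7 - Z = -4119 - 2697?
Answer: -6823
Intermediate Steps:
Z = 6823 (Z = 7 - (-4119 - 2697) = 7 - 1*(-6816) = 7 + 6816 = 6823)
-Z = -1*6823 = -6823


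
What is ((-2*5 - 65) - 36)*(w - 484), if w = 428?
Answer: 6216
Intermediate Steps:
((-2*5 - 65) - 36)*(w - 484) = ((-2*5 - 65) - 36)*(428 - 484) = ((-10 - 65) - 36)*(-56) = (-75 - 36)*(-56) = -111*(-56) = 6216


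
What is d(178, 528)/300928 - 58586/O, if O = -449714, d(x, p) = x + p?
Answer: 4486916473/33832883648 ≈ 0.13262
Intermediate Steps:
d(x, p) = p + x
d(178, 528)/300928 - 58586/O = (528 + 178)/300928 - 58586/(-449714) = 706*(1/300928) - 58586*(-1/449714) = 353/150464 + 29293/224857 = 4486916473/33832883648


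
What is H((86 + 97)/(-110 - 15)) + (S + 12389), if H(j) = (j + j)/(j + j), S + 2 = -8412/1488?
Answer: 1535411/124 ≈ 12382.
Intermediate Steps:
S = -949/124 (S = -2 - 8412/1488 = -2 - 8412*1/1488 = -2 - 701/124 = -949/124 ≈ -7.6532)
H(j) = 1 (H(j) = (2*j)/((2*j)) = (2*j)*(1/(2*j)) = 1)
H((86 + 97)/(-110 - 15)) + (S + 12389) = 1 + (-949/124 + 12389) = 1 + 1535287/124 = 1535411/124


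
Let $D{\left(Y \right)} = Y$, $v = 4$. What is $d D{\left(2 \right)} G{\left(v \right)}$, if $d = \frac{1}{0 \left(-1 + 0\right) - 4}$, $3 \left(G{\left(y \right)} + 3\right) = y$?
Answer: $\frac{5}{6} \approx 0.83333$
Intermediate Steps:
$G{\left(y \right)} = -3 + \frac{y}{3}$
$d = - \frac{1}{4}$ ($d = \frac{1}{0 \left(-1\right) - 4} = \frac{1}{0 - 4} = \frac{1}{-4} = - \frac{1}{4} \approx -0.25$)
$d D{\left(2 \right)} G{\left(v \right)} = \left(- \frac{1}{4}\right) 2 \left(-3 + \frac{1}{3} \cdot 4\right) = - \frac{-3 + \frac{4}{3}}{2} = \left(- \frac{1}{2}\right) \left(- \frac{5}{3}\right) = \frac{5}{6}$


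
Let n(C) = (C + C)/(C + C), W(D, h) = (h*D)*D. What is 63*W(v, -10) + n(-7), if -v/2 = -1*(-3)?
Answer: -22679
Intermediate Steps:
v = -6 (v = -(-2)*(-3) = -2*3 = -6)
W(D, h) = h*D² (W(D, h) = (D*h)*D = h*D²)
n(C) = 1 (n(C) = (2*C)/((2*C)) = (2*C)*(1/(2*C)) = 1)
63*W(v, -10) + n(-7) = 63*(-10*(-6)²) + 1 = 63*(-10*36) + 1 = 63*(-360) + 1 = -22680 + 1 = -22679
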